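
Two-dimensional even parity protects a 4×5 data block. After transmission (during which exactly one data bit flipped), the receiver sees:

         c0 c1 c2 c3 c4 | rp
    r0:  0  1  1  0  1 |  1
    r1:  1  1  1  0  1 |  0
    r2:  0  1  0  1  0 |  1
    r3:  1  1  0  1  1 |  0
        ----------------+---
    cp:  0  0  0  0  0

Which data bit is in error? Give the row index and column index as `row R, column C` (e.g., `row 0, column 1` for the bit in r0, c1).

row 2, column 4

Recompute each row's even parity and compare to rp:
  r0: data parity 1, sent rp 1 → ok
  r1: data parity 0, sent rp 0 → ok
  r2: data parity 0, sent rp 1 → mismatch
  r3: data parity 0, sent rp 0 → ok
Recompute each column's even parity and compare to cp:
  c0: data parity 0, sent cp 0 → ok
  c1: data parity 0, sent cp 0 → ok
  c2: data parity 0, sent cp 0 → ok
  c3: data parity 0, sent cp 0 → ok
  c4: data parity 1, sent cp 0 → mismatch
Exactly one row (r2) and one column (c4) fail → the flipped bit is at their intersection.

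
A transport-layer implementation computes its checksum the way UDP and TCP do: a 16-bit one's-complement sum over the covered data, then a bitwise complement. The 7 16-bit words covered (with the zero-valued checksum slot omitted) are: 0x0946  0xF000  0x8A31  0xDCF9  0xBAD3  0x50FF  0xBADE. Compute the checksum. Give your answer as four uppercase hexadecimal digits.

D8DB

One's-complement addition (fold any carry out of bit 15 back into bit 0):
  0x0946 + 0xF000 = 0x0F946
  0xF946 + 0x8A31 = 0x18377 → wrap carry → 0x8378
  0x8378 + 0xDCF9 = 0x16071 → wrap carry → 0x6072
  0x6072 + 0xBAD3 = 0x11B45 → wrap carry → 0x1B46
  0x1B46 + 0x50FF = 0x06C45
  0x6C45 + 0xBADE = 0x12723 → wrap carry → 0x2724
One's-complement sum = 0x2724.
Checksum = ~0x2724 & 0xFFFF = 0xD8DB.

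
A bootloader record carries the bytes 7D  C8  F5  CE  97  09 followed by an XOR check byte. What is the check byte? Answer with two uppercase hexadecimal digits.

10

XOR the bytes together:
  start with 0x7D
  0x7D ⊕ 0xC8 = 0xB5
  0xB5 ⊕ 0xF5 = 0x40
  0x40 ⊕ 0xCE = 0x8E
  0x8E ⊕ 0x97 = 0x19
  0x19 ⊕ 0x09 = 0x10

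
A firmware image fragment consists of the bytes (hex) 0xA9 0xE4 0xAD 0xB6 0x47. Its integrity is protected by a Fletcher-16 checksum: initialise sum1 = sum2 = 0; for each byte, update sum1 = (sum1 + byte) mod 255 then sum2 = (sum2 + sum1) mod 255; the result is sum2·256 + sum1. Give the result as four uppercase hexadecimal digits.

A13A

Running sums (mod 255):
  after byte 0 (0xA9): sum1=169, sum2=169
  after byte 1 (0xE4): sum1=142, sum2=56
  after byte 2 (0xAD): sum1=60, sum2=116
  after byte 3 (0xB6): sum1=242, sum2=103
  after byte 4 (0x47): sum1=58, sum2=161
Checksum = sum2·256 + sum1 = 161·256 + 58 = 41274 = 0xA13A.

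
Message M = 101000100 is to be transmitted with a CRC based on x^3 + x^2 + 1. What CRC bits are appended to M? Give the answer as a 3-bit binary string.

000

Append 3 zeros: 101000100000. Divide by 1101 (XOR where the leading bit is 1):
  pos 0: 1010 XOR 1101 = 0111
  pos 1: 1110 XOR 1101 = 0011
  pos 3: 1101 XOR 1101 = 0000
Remainder (last 3 bits) = 000. This is the CRC / FCS.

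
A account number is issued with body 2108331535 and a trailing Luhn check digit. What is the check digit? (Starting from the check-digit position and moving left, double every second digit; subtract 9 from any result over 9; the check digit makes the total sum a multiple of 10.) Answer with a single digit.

Partial digits right→left: 5 3 5 1 3 3 8 0 1 2
Double every second digit counting from the check-digit position (so the 1st, 3rd, 5th, ... of the partial from the right).
  doubled (with −9 where >9): 1 1 6 7 2 → sum 17
  kept as-is: 3 1 3 0 2 → sum 9
Total = 17 + 9 = 26.
Check digit = (10 − (26 mod 10)) mod 10 = 4.

4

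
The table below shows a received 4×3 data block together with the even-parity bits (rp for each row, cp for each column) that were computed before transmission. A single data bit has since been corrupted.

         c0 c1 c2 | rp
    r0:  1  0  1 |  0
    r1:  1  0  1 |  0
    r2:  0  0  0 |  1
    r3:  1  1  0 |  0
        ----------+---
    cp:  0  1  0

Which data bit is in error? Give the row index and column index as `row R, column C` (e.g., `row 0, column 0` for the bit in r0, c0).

Recompute each row's even parity and compare to rp:
  r0: data parity 0, sent rp 0 → ok
  r1: data parity 0, sent rp 0 → ok
  r2: data parity 0, sent rp 1 → mismatch
  r3: data parity 0, sent rp 0 → ok
Recompute each column's even parity and compare to cp:
  c0: data parity 1, sent cp 0 → mismatch
  c1: data parity 1, sent cp 1 → ok
  c2: data parity 0, sent cp 0 → ok
Exactly one row (r2) and one column (c0) fail → the flipped bit is at their intersection.

row 2, column 0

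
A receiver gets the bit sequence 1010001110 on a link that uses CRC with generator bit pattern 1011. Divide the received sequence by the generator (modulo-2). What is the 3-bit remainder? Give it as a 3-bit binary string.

Modulo-2 division of 1010001110 by 1011:
  pos 0: 1010 XOR 1011 = 0001
  pos 3: 1001 XOR 1011 = 0010
  pos 5: 1011 XOR 1011 = 0000
Remainder = 000 (zero — the frame passes the CRC check).

000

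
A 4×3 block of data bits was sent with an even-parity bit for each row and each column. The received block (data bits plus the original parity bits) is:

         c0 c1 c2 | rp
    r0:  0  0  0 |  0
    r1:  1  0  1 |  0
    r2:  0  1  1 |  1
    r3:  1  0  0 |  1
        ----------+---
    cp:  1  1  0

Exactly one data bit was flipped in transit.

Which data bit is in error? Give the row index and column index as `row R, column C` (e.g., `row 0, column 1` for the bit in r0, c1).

Recompute each row's even parity and compare to rp:
  r0: data parity 0, sent rp 0 → ok
  r1: data parity 0, sent rp 0 → ok
  r2: data parity 0, sent rp 1 → mismatch
  r3: data parity 1, sent rp 1 → ok
Recompute each column's even parity and compare to cp:
  c0: data parity 0, sent cp 1 → mismatch
  c1: data parity 1, sent cp 1 → ok
  c2: data parity 0, sent cp 0 → ok
Exactly one row (r2) and one column (c0) fail → the flipped bit is at their intersection.

row 2, column 0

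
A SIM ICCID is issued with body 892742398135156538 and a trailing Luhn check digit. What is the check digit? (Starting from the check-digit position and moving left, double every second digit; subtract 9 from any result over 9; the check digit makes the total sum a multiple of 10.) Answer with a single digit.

Partial digits right→left: 8 3 5 6 5 1 5 3 1 8 9 3 2 4 7 2 9 8
Double every second digit counting from the check-digit position (so the 1st, 3rd, 5th, ... of the partial from the right).
  doubled (with −9 where >9): 7 1 1 1 2 9 4 5 9 → sum 39
  kept as-is: 3 6 1 3 8 3 4 2 8 → sum 38
Total = 39 + 38 = 77.
Check digit = (10 − (77 mod 10)) mod 10 = 3.

3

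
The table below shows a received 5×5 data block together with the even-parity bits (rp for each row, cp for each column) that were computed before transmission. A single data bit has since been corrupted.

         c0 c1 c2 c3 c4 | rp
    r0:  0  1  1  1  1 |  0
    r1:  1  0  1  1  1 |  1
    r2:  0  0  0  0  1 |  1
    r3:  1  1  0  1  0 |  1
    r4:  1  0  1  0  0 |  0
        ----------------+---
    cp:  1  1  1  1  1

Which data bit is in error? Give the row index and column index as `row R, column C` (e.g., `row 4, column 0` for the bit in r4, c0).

Recompute each row's even parity and compare to rp:
  r0: data parity 0, sent rp 0 → ok
  r1: data parity 0, sent rp 1 → mismatch
  r2: data parity 1, sent rp 1 → ok
  r3: data parity 1, sent rp 1 → ok
  r4: data parity 0, sent rp 0 → ok
Recompute each column's even parity and compare to cp:
  c0: data parity 1, sent cp 1 → ok
  c1: data parity 0, sent cp 1 → mismatch
  c2: data parity 1, sent cp 1 → ok
  c3: data parity 1, sent cp 1 → ok
  c4: data parity 1, sent cp 1 → ok
Exactly one row (r1) and one column (c1) fail → the flipped bit is at their intersection.

row 1, column 1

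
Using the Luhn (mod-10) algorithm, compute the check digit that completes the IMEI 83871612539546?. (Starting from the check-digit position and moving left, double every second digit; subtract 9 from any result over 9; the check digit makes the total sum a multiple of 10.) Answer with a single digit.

Partial digits right→left: 6 4 5 9 3 5 2 1 6 1 7 8 3 8
Double every second digit counting from the check-digit position (so the 1st, 3rd, 5th, ... of the partial from the right).
  doubled (with −9 where >9): 3 1 6 4 3 5 6 → sum 28
  kept as-is: 4 9 5 1 1 8 8 → sum 36
Total = 28 + 36 = 64.
Check digit = (10 − (64 mod 10)) mod 10 = 6.

6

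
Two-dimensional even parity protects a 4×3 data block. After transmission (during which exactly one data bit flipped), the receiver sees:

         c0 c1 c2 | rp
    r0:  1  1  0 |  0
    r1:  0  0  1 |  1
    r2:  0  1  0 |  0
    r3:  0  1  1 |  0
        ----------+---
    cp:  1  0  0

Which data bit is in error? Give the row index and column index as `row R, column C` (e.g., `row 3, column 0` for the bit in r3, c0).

Recompute each row's even parity and compare to rp:
  r0: data parity 0, sent rp 0 → ok
  r1: data parity 1, sent rp 1 → ok
  r2: data parity 1, sent rp 0 → mismatch
  r3: data parity 0, sent rp 0 → ok
Recompute each column's even parity and compare to cp:
  c0: data parity 1, sent cp 1 → ok
  c1: data parity 1, sent cp 0 → mismatch
  c2: data parity 0, sent cp 0 → ok
Exactly one row (r2) and one column (c1) fail → the flipped bit is at their intersection.

row 2, column 1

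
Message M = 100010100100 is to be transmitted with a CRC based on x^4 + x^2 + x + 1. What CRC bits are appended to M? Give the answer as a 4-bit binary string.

1010

Append 4 zeros: 1000101001000000. Divide by 10111 (XOR where the leading bit is 1):
  pos 0: 10001 XOR 10111 = 00110
  pos 2: 11001 XOR 10111 = 01110
  pos 3: 11100 XOR 10111 = 01011
  pos 4: 10110 XOR 10111 = 00001
  pos 8: 11000 XOR 10111 = 01111
  pos 9: 11110 XOR 10111 = 01001
  pos 10: 10010 XOR 10111 = 00101
Remainder (last 4 bits) = 1010. This is the CRC / FCS.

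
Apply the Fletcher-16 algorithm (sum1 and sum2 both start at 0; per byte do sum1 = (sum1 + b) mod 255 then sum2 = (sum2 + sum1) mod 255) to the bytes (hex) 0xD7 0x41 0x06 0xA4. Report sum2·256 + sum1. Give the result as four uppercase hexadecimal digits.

Running sums (mod 255):
  after byte 0 (0xD7): sum1=215, sum2=215
  after byte 1 (0x41): sum1=25, sum2=240
  after byte 2 (0x06): sum1=31, sum2=16
  after byte 3 (0xA4): sum1=195, sum2=211
Checksum = sum2·256 + sum1 = 211·256 + 195 = 54211 = 0xD3C3.

D3C3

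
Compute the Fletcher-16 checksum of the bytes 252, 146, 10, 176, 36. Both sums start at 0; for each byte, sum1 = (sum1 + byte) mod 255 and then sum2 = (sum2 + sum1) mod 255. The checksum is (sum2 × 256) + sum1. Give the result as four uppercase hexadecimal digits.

Running sums (mod 255):
  after byte 0 (252): sum1=252, sum2=252
  after byte 1 (146): sum1=143, sum2=140
  after byte 2 (10): sum1=153, sum2=38
  after byte 3 (176): sum1=74, sum2=112
  after byte 4 (36): sum1=110, sum2=222
Checksum = sum2·256 + sum1 = 222·256 + 110 = 56942 = 0xDE6E.

DE6E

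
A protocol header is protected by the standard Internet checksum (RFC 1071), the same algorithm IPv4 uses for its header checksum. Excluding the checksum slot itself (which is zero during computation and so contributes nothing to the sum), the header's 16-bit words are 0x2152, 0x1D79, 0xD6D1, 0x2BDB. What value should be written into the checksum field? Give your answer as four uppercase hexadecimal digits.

One's-complement addition (fold any carry out of bit 15 back into bit 0):
  0x2152 + 0x1D79 = 0x03ECB
  0x3ECB + 0xD6D1 = 0x1159C → wrap carry → 0x159D
  0x159D + 0x2BDB = 0x04178
One's-complement sum = 0x4178.
Checksum = ~0x4178 & 0xFFFF = 0xBE87.

BE87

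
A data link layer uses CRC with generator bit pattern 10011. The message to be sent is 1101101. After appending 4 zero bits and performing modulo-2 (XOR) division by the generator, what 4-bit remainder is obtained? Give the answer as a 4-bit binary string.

Append 4 zeros: 11011010000. Divide by 10011 (XOR where the leading bit is 1):
  pos 0: 11011 XOR 10011 = 01000
  pos 1: 10000 XOR 10011 = 00011
  pos 4: 11100 XOR 10011 = 01111
  pos 5: 11110 XOR 10011 = 01101
  pos 6: 11010 XOR 10011 = 01001
Remainder (last 4 bits) = 1001. This is the CRC / FCS.

1001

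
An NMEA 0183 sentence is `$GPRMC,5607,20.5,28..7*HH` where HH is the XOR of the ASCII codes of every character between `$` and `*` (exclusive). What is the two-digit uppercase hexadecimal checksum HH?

47

XOR the ASCII codes of the payload characters:
  'G' = 0x47 → acc = 0x47
  'P' = 0x50 → acc = 0x17
  'R' = 0x52 → acc = 0x45
  'M' = 0x4D → acc = 0x08
  'C' = 0x43 → acc = 0x4B
  ',' = 0x2C → acc = 0x67
  '5' = 0x35 → acc = 0x52
  '6' = 0x36 → acc = 0x64
  '0' = 0x30 → acc = 0x54
  '7' = 0x37 → acc = 0x63
  ',' = 0x2C → acc = 0x4F
  '2' = 0x32 → acc = 0x7D
  '0' = 0x30 → acc = 0x4D
  '.' = 0x2E → acc = 0x63
  '5' = 0x35 → acc = 0x56
  ',' = 0x2C → acc = 0x7A
  '2' = 0x32 → acc = 0x48
  '8' = 0x38 → acc = 0x70
  '.' = 0x2E → acc = 0x5E
  '.' = 0x2E → acc = 0x70
  '7' = 0x37 → acc = 0x47
Checksum = 0x47.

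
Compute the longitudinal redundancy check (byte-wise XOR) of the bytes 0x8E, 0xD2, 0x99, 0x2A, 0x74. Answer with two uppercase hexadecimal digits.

XOR the bytes together:
  start with 0x8E
  0x8E ⊕ 0xD2 = 0x5C
  0x5C ⊕ 0x99 = 0xC5
  0xC5 ⊕ 0x2A = 0xEF
  0xEF ⊕ 0x74 = 0x9B

9B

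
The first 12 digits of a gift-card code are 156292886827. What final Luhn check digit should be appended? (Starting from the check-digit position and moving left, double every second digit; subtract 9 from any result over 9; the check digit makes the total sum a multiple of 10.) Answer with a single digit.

Partial digits right→left: 7 2 8 6 8 8 2 9 2 6 5 1
Double every second digit counting from the check-digit position (so the 1st, 3rd, 5th, ... of the partial from the right).
  doubled (with −9 where >9): 5 7 7 4 4 1 → sum 28
  kept as-is: 2 6 8 9 6 1 → sum 32
Total = 28 + 32 = 60.
Check digit = (10 − (60 mod 10)) mod 10 = 0.

0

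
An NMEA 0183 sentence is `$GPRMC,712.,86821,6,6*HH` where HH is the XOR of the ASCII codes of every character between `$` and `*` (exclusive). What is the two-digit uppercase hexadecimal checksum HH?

XOR the ASCII codes of the payload characters:
  'G' = 0x47 → acc = 0x47
  'P' = 0x50 → acc = 0x17
  'R' = 0x52 → acc = 0x45
  'M' = 0x4D → acc = 0x08
  'C' = 0x43 → acc = 0x4B
  ',' = 0x2C → acc = 0x67
  '7' = 0x37 → acc = 0x50
  '1' = 0x31 → acc = 0x61
  '2' = 0x32 → acc = 0x53
  '.' = 0x2E → acc = 0x7D
  ',' = 0x2C → acc = 0x51
  '8' = 0x38 → acc = 0x69
  '6' = 0x36 → acc = 0x5F
  '8' = 0x38 → acc = 0x67
  '2' = 0x32 → acc = 0x55
  '1' = 0x31 → acc = 0x64
  ',' = 0x2C → acc = 0x48
  '6' = 0x36 → acc = 0x7E
  ',' = 0x2C → acc = 0x52
  '6' = 0x36 → acc = 0x64
Checksum = 0x64.

64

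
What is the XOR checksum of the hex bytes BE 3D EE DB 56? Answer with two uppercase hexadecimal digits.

XOR the bytes together:
  start with 0xBE
  0xBE ⊕ 0x3D = 0x83
  0x83 ⊕ 0xEE = 0x6D
  0x6D ⊕ 0xDB = 0xB6
  0xB6 ⊕ 0x56 = 0xE0

E0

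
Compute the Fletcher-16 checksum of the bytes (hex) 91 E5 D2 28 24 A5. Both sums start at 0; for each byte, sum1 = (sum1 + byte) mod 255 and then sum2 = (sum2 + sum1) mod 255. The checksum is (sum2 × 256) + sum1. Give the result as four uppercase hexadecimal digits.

Running sums (mod 255):
  after byte 0 (91): sum1=145, sum2=145
  after byte 1 (E5): sum1=119, sum2=9
  after byte 2 (D2): sum1=74, sum2=83
  after byte 3 (28): sum1=114, sum2=197
  after byte 4 (24): sum1=150, sum2=92
  after byte 5 (A5): sum1=60, sum2=152
Checksum = sum2·256 + sum1 = 152·256 + 60 = 38972 = 0x983C.

983C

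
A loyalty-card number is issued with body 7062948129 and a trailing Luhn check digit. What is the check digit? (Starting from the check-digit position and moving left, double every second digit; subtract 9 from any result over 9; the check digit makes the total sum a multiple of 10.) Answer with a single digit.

5

Partial digits right→left: 9 2 1 8 4 9 2 6 0 7
Double every second digit counting from the check-digit position (so the 1st, 3rd, 5th, ... of the partial from the right).
  doubled (with −9 where >9): 9 2 8 4 0 → sum 23
  kept as-is: 2 8 9 6 7 → sum 32
Total = 23 + 32 = 55.
Check digit = (10 − (55 mod 10)) mod 10 = 5.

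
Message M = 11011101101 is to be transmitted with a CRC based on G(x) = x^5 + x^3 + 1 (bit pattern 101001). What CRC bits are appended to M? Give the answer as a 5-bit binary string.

11001

Append 5 zeros: 1101110110100000. Divide by 101001 (XOR where the leading bit is 1):
  pos 0: 110111 XOR 101001 = 011110
  pos 1: 111100 XOR 101001 = 010101
  pos 2: 101011 XOR 101001 = 000010
  pos 6: 101010 XOR 101001 = 000011
  pos 10: 110000 XOR 101001 = 011001
Remainder (last 5 bits) = 11001. This is the CRC / FCS.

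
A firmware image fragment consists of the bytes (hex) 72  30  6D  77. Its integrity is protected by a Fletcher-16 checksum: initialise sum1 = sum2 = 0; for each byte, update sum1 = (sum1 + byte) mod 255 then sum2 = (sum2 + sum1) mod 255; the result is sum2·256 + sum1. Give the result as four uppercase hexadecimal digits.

Running sums (mod 255):
  after byte 0 (72): sum1=114, sum2=114
  after byte 1 (30): sum1=162, sum2=21
  after byte 2 (6D): sum1=16, sum2=37
  after byte 3 (77): sum1=135, sum2=172
Checksum = sum2·256 + sum1 = 172·256 + 135 = 44167 = 0xAC87.

AC87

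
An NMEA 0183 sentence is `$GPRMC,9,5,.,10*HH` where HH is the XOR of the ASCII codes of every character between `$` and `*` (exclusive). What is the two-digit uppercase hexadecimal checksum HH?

XOR the ASCII codes of the payload characters:
  'G' = 0x47 → acc = 0x47
  'P' = 0x50 → acc = 0x17
  'R' = 0x52 → acc = 0x45
  'M' = 0x4D → acc = 0x08
  'C' = 0x43 → acc = 0x4B
  ',' = 0x2C → acc = 0x67
  '9' = 0x39 → acc = 0x5E
  ',' = 0x2C → acc = 0x72
  '5' = 0x35 → acc = 0x47
  ',' = 0x2C → acc = 0x6B
  '.' = 0x2E → acc = 0x45
  ',' = 0x2C → acc = 0x69
  '1' = 0x31 → acc = 0x58
  '0' = 0x30 → acc = 0x68
Checksum = 0x68.

68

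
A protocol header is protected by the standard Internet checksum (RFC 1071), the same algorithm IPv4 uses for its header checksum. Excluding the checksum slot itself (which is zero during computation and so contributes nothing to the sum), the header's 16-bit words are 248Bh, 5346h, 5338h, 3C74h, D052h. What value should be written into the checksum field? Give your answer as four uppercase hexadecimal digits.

282F

One's-complement addition (fold any carry out of bit 15 back into bit 0):
  0x248B + 0x5346 = 0x077D1
  0x77D1 + 0x5338 = 0x0CB09
  0xCB09 + 0x3C74 = 0x1077D → wrap carry → 0x077E
  0x077E + 0xD052 = 0x0D7D0
One's-complement sum = 0xD7D0.
Checksum = ~0xD7D0 & 0xFFFF = 0x282F.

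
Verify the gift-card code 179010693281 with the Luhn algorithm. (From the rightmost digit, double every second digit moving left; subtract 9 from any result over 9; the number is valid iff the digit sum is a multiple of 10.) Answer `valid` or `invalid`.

From the right, keep odd positions and double even positions (subtract 9 from any doubled value over 9):
  doubled (positions 2,4,...): 7 6 3 2 9 2 → sum 29
  kept (positions 1,3,...): 1 2 9 0 0 7 → sum 19
Total = 48.
48 mod 10 = 8, so the number is invalid.

invalid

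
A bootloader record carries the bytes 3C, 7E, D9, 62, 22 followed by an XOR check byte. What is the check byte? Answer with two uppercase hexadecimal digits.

XOR the bytes together:
  start with 0x3C
  0x3C ⊕ 0x7E = 0x42
  0x42 ⊕ 0xD9 = 0x9B
  0x9B ⊕ 0x62 = 0xF9
  0xF9 ⊕ 0x22 = 0xDB

DB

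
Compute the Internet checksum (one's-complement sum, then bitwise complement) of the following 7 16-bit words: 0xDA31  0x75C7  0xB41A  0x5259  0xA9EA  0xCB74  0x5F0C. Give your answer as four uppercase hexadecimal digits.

D526

One's-complement addition (fold any carry out of bit 15 back into bit 0):
  0xDA31 + 0x75C7 = 0x14FF8 → wrap carry → 0x4FF9
  0x4FF9 + 0xB41A = 0x10413 → wrap carry → 0x0414
  0x0414 + 0x5259 = 0x0566D
  0x566D + 0xA9EA = 0x10057 → wrap carry → 0x0058
  0x0058 + 0xCB74 = 0x0CBCC
  0xCBCC + 0x5F0C = 0x12AD8 → wrap carry → 0x2AD9
One's-complement sum = 0x2AD9.
Checksum = ~0x2AD9 & 0xFFFF = 0xD526.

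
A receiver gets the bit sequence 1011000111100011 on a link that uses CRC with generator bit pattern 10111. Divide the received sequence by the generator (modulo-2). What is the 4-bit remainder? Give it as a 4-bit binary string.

Modulo-2 division of 1011000111100011 by 10111:
  pos 0: 10110 XOR 10111 = 00001
  pos 4: 10011 XOR 10111 = 00100
  pos 6: 10011 XOR 10111 = 00100
  pos 8: 10000 XOR 10111 = 00111
  pos 10: 11101 XOR 10111 = 01010
  pos 11: 10101 XOR 10111 = 00010
Remainder = 0010 (nonzero — an error is detected).

0010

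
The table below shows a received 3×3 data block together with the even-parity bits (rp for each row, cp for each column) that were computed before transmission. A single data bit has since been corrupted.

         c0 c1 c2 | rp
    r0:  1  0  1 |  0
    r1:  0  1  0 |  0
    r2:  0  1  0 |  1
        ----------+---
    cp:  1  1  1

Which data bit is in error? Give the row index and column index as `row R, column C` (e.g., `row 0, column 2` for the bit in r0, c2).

Recompute each row's even parity and compare to rp:
  r0: data parity 0, sent rp 0 → ok
  r1: data parity 1, sent rp 0 → mismatch
  r2: data parity 1, sent rp 1 → ok
Recompute each column's even parity and compare to cp:
  c0: data parity 1, sent cp 1 → ok
  c1: data parity 0, sent cp 1 → mismatch
  c2: data parity 1, sent cp 1 → ok
Exactly one row (r1) and one column (c1) fail → the flipped bit is at their intersection.

row 1, column 1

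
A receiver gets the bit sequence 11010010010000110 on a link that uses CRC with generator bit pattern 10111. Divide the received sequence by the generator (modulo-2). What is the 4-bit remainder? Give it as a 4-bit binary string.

Modulo-2 division of 11010010010000110 by 10111:
  pos 0: 11010 XOR 10111 = 01101
  pos 1: 11010 XOR 10111 = 01101
  pos 2: 11011 XOR 10111 = 01100
  pos 3: 11000 XOR 10111 = 01111
  pos 4: 11110 XOR 10111 = 01001
  pos 5: 10011 XOR 10111 = 00100
  pos 7: 10000 XOR 10111 = 00111
  pos 9: 11100 XOR 10111 = 01011
  pos 10: 10111 XOR 10111 = 00000
Remainder = 0010 (nonzero — an error is detected).

0010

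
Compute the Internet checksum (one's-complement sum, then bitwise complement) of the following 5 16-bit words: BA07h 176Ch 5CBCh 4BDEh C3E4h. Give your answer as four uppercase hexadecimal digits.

C20C

One's-complement addition (fold any carry out of bit 15 back into bit 0):
  0xBA07 + 0x176C = 0x0D173
  0xD173 + 0x5CBC = 0x12E2F → wrap carry → 0x2E30
  0x2E30 + 0x4BDE = 0x07A0E
  0x7A0E + 0xC3E4 = 0x13DF2 → wrap carry → 0x3DF3
One's-complement sum = 0x3DF3.
Checksum = ~0x3DF3 & 0xFFFF = 0xC20C.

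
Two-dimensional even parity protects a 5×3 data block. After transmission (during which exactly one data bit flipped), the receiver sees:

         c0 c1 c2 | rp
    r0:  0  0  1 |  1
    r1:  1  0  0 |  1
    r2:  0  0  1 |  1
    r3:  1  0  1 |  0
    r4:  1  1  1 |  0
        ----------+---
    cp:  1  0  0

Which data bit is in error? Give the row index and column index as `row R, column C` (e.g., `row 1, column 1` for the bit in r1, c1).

row 4, column 1

Recompute each row's even parity and compare to rp:
  r0: data parity 1, sent rp 1 → ok
  r1: data parity 1, sent rp 1 → ok
  r2: data parity 1, sent rp 1 → ok
  r3: data parity 0, sent rp 0 → ok
  r4: data parity 1, sent rp 0 → mismatch
Recompute each column's even parity and compare to cp:
  c0: data parity 1, sent cp 1 → ok
  c1: data parity 1, sent cp 0 → mismatch
  c2: data parity 0, sent cp 0 → ok
Exactly one row (r4) and one column (c1) fail → the flipped bit is at their intersection.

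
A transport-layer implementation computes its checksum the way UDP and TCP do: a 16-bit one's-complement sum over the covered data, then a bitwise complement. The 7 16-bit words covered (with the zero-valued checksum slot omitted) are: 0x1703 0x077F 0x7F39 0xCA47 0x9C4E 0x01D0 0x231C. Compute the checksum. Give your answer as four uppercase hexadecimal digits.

D6C1

One's-complement addition (fold any carry out of bit 15 back into bit 0):
  0x1703 + 0x077F = 0x01E82
  0x1E82 + 0x7F39 = 0x09DBB
  0x9DBB + 0xCA47 = 0x16802 → wrap carry → 0x6803
  0x6803 + 0x9C4E = 0x10451 → wrap carry → 0x0452
  0x0452 + 0x01D0 = 0x00622
  0x0622 + 0x231C = 0x0293E
One's-complement sum = 0x293E.
Checksum = ~0x293E & 0xFFFF = 0xD6C1.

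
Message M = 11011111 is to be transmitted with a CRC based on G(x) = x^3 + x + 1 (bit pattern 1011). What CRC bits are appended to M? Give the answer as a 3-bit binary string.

001

Append 3 zeros: 11011111000. Divide by 1011 (XOR where the leading bit is 1):
  pos 0: 1101 XOR 1011 = 0110
  pos 1: 1101 XOR 1011 = 0110
  pos 2: 1101 XOR 1011 = 0110
  pos 3: 1101 XOR 1011 = 0110
  pos 4: 1101 XOR 1011 = 0110
  pos 5: 1100 XOR 1011 = 0111
  pos 6: 1110 XOR 1011 = 0101
  pos 7: 1010 XOR 1011 = 0001
Remainder (last 3 bits) = 001. This is the CRC / FCS.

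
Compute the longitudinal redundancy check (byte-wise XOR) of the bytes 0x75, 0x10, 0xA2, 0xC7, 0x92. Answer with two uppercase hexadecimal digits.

92

XOR the bytes together:
  start with 0x75
  0x75 ⊕ 0x10 = 0x65
  0x65 ⊕ 0xA2 = 0xC7
  0xC7 ⊕ 0xC7 = 0x00
  0x00 ⊕ 0x92 = 0x92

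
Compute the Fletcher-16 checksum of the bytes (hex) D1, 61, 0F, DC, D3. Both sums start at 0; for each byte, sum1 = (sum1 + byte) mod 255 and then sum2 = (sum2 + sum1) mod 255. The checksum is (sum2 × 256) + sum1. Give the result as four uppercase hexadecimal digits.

Running sums (mod 255):
  after byte 0 (D1): sum1=209, sum2=209
  after byte 1 (61): sum1=51, sum2=5
  after byte 2 (0F): sum1=66, sum2=71
  after byte 3 (DC): sum1=31, sum2=102
  after byte 4 (D3): sum1=242, sum2=89
Checksum = sum2·256 + sum1 = 89·256 + 242 = 23026 = 0x59F2.

59F2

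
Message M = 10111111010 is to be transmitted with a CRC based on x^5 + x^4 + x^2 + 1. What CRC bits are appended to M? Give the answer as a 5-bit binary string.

01001

Append 5 zeros: 1011111101000000. Divide by 110101 (XOR where the leading bit is 1):
  pos 0: 101111 XOR 110101 = 011010
  pos 1: 110101 XOR 110101 = 000000
  pos 7: 101000 XOR 110101 = 011101
  pos 8: 111010 XOR 110101 = 001111
  pos 10: 111100 XOR 110101 = 001001
Remainder (last 5 bits) = 01001. This is the CRC / FCS.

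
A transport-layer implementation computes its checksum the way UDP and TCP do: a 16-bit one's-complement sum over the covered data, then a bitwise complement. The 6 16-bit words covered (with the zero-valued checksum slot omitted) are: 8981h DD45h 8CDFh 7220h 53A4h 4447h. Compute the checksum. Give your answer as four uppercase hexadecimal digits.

024D

One's-complement addition (fold any carry out of bit 15 back into bit 0):
  0x8981 + 0xDD45 = 0x166C6 → wrap carry → 0x66C7
  0x66C7 + 0x8CDF = 0x0F3A6
  0xF3A6 + 0x7220 = 0x165C6 → wrap carry → 0x65C7
  0x65C7 + 0x53A4 = 0x0B96B
  0xB96B + 0x4447 = 0x0FDB2
One's-complement sum = 0xFDB2.
Checksum = ~0xFDB2 & 0xFFFF = 0x024D.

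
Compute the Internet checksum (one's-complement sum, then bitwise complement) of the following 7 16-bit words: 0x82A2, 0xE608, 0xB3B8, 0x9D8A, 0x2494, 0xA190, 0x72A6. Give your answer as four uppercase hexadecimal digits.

One's-complement addition (fold any carry out of bit 15 back into bit 0):
  0x82A2 + 0xE608 = 0x168AA → wrap carry → 0x68AB
  0x68AB + 0xB3B8 = 0x11C63 → wrap carry → 0x1C64
  0x1C64 + 0x9D8A = 0x0B9EE
  0xB9EE + 0x2494 = 0x0DE82
  0xDE82 + 0xA190 = 0x18012 → wrap carry → 0x8013
  0x8013 + 0x72A6 = 0x0F2B9
One's-complement sum = 0xF2B9.
Checksum = ~0xF2B9 & 0xFFFF = 0x0D46.

0D46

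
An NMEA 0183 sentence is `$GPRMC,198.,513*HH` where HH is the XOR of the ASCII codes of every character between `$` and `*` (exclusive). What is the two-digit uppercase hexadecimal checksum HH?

XOR the ASCII codes of the payload characters:
  'G' = 0x47 → acc = 0x47
  'P' = 0x50 → acc = 0x17
  'R' = 0x52 → acc = 0x45
  'M' = 0x4D → acc = 0x08
  'C' = 0x43 → acc = 0x4B
  ',' = 0x2C → acc = 0x67
  '1' = 0x31 → acc = 0x56
  '9' = 0x39 → acc = 0x6F
  '8' = 0x38 → acc = 0x57
  '.' = 0x2E → acc = 0x79
  ',' = 0x2C → acc = 0x55
  '5' = 0x35 → acc = 0x60
  '1' = 0x31 → acc = 0x51
  '3' = 0x33 → acc = 0x62
Checksum = 0x62.

62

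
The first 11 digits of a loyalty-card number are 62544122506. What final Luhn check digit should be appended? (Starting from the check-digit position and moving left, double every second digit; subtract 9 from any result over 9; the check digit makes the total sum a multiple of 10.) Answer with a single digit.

Partial digits right→left: 6 0 5 2 2 1 4 4 5 2 6
Double every second digit counting from the check-digit position (so the 1st, 3rd, 5th, ... of the partial from the right).
  doubled (with −9 where >9): 3 1 4 8 1 3 → sum 20
  kept as-is: 0 2 1 4 2 → sum 9
Total = 20 + 9 = 29.
Check digit = (10 − (29 mod 10)) mod 10 = 1.

1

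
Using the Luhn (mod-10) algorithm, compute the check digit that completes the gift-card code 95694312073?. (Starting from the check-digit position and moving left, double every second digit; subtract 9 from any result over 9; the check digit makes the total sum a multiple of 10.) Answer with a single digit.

6

Partial digits right→left: 3 7 0 2 1 3 4 9 6 5 9
Double every second digit counting from the check-digit position (so the 1st, 3rd, 5th, ... of the partial from the right).
  doubled (with −9 where >9): 6 0 2 8 3 9 → sum 28
  kept as-is: 7 2 3 9 5 → sum 26
Total = 28 + 26 = 54.
Check digit = (10 − (54 mod 10)) mod 10 = 6.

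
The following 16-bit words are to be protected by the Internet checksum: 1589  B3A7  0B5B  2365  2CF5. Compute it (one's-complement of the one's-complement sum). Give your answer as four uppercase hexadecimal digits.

One's-complement addition (fold any carry out of bit 15 back into bit 0):
  0x1589 + 0xB3A7 = 0x0C930
  0xC930 + 0x0B5B = 0x0D48B
  0xD48B + 0x2365 = 0x0F7F0
  0xF7F0 + 0x2CF5 = 0x124E5 → wrap carry → 0x24E6
One's-complement sum = 0x24E6.
Checksum = ~0x24E6 & 0xFFFF = 0xDB19.

DB19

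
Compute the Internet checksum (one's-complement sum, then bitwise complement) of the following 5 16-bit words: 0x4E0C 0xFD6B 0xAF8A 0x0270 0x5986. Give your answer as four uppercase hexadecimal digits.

A906

One's-complement addition (fold any carry out of bit 15 back into bit 0):
  0x4E0C + 0xFD6B = 0x14B77 → wrap carry → 0x4B78
  0x4B78 + 0xAF8A = 0x0FB02
  0xFB02 + 0x0270 = 0x0FD72
  0xFD72 + 0x5986 = 0x156F8 → wrap carry → 0x56F9
One's-complement sum = 0x56F9.
Checksum = ~0x56F9 & 0xFFFF = 0xA906.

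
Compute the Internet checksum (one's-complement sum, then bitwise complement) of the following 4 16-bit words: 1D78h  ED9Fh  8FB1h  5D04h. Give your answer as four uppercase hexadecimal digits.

One's-complement addition (fold any carry out of bit 15 back into bit 0):
  0x1D78 + 0xED9F = 0x10B17 → wrap carry → 0x0B18
  0x0B18 + 0x8FB1 = 0x09AC9
  0x9AC9 + 0x5D04 = 0x0F7CD
One's-complement sum = 0xF7CD.
Checksum = ~0xF7CD & 0xFFFF = 0x0832.

0832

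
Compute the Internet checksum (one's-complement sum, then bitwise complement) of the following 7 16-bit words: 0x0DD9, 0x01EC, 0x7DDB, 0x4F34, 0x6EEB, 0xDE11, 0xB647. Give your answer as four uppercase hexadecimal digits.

One's-complement addition (fold any carry out of bit 15 back into bit 0):
  0x0DD9 + 0x01EC = 0x00FC5
  0x0FC5 + 0x7DDB = 0x08DA0
  0x8DA0 + 0x4F34 = 0x0DCD4
  0xDCD4 + 0x6EEB = 0x14BBF → wrap carry → 0x4BC0
  0x4BC0 + 0xDE11 = 0x129D1 → wrap carry → 0x29D2
  0x29D2 + 0xB647 = 0x0E019
One's-complement sum = 0xE019.
Checksum = ~0xE019 & 0xFFFF = 0x1FE6.

1FE6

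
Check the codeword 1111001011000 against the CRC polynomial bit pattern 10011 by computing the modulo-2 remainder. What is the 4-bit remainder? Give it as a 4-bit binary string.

1011

Modulo-2 division of 1111001011000 by 10011:
  pos 0: 11110 XOR 10011 = 01101
  pos 1: 11010 XOR 10011 = 01001
  pos 2: 10011 XOR 10011 = 00000
  pos 8: 11000 XOR 10011 = 01011
Remainder = 1011 (nonzero — an error is detected).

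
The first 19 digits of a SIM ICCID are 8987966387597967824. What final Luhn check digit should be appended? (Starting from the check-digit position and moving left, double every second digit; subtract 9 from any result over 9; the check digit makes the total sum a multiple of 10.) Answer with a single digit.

4

Partial digits right→left: 4 2 8 7 6 9 7 9 5 7 8 3 6 6 9 7 8 9 8
Double every second digit counting from the check-digit position (so the 1st, 3rd, 5th, ... of the partial from the right).
  doubled (with −9 where >9): 8 7 3 5 1 7 3 9 7 7 → sum 57
  kept as-is: 2 7 9 9 7 3 6 7 9 → sum 59
Total = 57 + 59 = 116.
Check digit = (10 − (116 mod 10)) mod 10 = 4.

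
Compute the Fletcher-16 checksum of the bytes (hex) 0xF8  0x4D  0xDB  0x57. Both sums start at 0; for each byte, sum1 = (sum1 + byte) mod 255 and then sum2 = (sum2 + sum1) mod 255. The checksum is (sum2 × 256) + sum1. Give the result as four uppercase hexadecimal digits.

Running sums (mod 255):
  after byte 0 (0xF8): sum1=248, sum2=248
  after byte 1 (0x4D): sum1=70, sum2=63
  after byte 2 (0xDB): sum1=34, sum2=97
  after byte 3 (0x57): sum1=121, sum2=218
Checksum = sum2·256 + sum1 = 218·256 + 121 = 55929 = 0xDA79.

DA79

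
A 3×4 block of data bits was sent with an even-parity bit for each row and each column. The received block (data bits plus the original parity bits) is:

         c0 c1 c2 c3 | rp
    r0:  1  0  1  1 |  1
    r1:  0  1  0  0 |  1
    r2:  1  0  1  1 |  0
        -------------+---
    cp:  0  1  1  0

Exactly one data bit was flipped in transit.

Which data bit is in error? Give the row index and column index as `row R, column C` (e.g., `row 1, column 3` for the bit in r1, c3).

row 2, column 2

Recompute each row's even parity and compare to rp:
  r0: data parity 1, sent rp 1 → ok
  r1: data parity 1, sent rp 1 → ok
  r2: data parity 1, sent rp 0 → mismatch
Recompute each column's even parity and compare to cp:
  c0: data parity 0, sent cp 0 → ok
  c1: data parity 1, sent cp 1 → ok
  c2: data parity 0, sent cp 1 → mismatch
  c3: data parity 0, sent cp 0 → ok
Exactly one row (r2) and one column (c2) fail → the flipped bit is at their intersection.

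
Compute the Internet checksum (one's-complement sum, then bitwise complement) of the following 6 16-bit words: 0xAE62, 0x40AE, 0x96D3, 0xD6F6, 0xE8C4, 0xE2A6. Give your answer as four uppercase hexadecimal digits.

D7B8

One's-complement addition (fold any carry out of bit 15 back into bit 0):
  0xAE62 + 0x40AE = 0x0EF10
  0xEF10 + 0x96D3 = 0x185E3 → wrap carry → 0x85E4
  0x85E4 + 0xD6F6 = 0x15CDA → wrap carry → 0x5CDB
  0x5CDB + 0xE8C4 = 0x1459F → wrap carry → 0x45A0
  0x45A0 + 0xE2A6 = 0x12846 → wrap carry → 0x2847
One's-complement sum = 0x2847.
Checksum = ~0x2847 & 0xFFFF = 0xD7B8.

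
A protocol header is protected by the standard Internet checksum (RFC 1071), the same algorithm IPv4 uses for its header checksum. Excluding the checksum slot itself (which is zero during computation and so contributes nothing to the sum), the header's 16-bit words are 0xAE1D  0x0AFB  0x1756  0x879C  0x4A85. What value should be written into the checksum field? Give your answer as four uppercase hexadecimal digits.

One's-complement addition (fold any carry out of bit 15 back into bit 0):
  0xAE1D + 0x0AFB = 0x0B918
  0xB918 + 0x1756 = 0x0D06E
  0xD06E + 0x879C = 0x1580A → wrap carry → 0x580B
  0x580B + 0x4A85 = 0x0A290
One's-complement sum = 0xA290.
Checksum = ~0xA290 & 0xFFFF = 0x5D6F.

5D6F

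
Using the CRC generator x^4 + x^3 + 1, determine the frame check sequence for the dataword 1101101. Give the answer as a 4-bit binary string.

1110

Append 4 zeros: 11011010000. Divide by 11001 (XOR where the leading bit is 1):
  pos 0: 11011 XOR 11001 = 00010
  pos 3: 10010 XOR 11001 = 01011
  pos 4: 10110 XOR 11001 = 01111
  pos 5: 11110 XOR 11001 = 00111
Remainder (last 4 bits) = 1110. This is the CRC / FCS.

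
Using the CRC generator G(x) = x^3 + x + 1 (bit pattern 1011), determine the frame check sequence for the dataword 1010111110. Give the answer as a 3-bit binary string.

Append 3 zeros: 1010111110000. Divide by 1011 (XOR where the leading bit is 1):
  pos 0: 1010 XOR 1011 = 0001
  pos 3: 1111 XOR 1011 = 0100
  pos 4: 1001 XOR 1011 = 0010
  pos 6: 1010 XOR 1011 = 0001
  pos 9: 1000 XOR 1011 = 0011
Remainder (last 3 bits) = 011. This is the CRC / FCS.

011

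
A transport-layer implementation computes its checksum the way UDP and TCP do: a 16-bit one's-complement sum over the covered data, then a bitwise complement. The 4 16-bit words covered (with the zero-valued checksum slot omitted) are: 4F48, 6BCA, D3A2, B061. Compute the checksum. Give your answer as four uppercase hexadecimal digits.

One's-complement addition (fold any carry out of bit 15 back into bit 0):
  0x4F48 + 0x6BCA = 0x0BB12
  0xBB12 + 0xD3A2 = 0x18EB4 → wrap carry → 0x8EB5
  0x8EB5 + 0xB061 = 0x13F16 → wrap carry → 0x3F17
One's-complement sum = 0x3F17.
Checksum = ~0x3F17 & 0xFFFF = 0xC0E8.

C0E8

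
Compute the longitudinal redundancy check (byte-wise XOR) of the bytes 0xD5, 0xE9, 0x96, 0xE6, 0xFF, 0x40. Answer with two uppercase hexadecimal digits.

F3

XOR the bytes together:
  start with 0xD5
  0xD5 ⊕ 0xE9 = 0x3C
  0x3C ⊕ 0x96 = 0xAA
  0xAA ⊕ 0xE6 = 0x4C
  0x4C ⊕ 0xFF = 0xB3
  0xB3 ⊕ 0x40 = 0xF3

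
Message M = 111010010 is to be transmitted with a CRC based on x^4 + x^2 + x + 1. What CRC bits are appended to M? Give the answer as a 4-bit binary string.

Append 4 zeros: 1110100100000. Divide by 10111 (XOR where the leading bit is 1):
  pos 0: 11101 XOR 10111 = 01010
  pos 1: 10100 XOR 10111 = 00011
  pos 4: 11010 XOR 10111 = 01101
  pos 5: 11010 XOR 10111 = 01101
  pos 6: 11010 XOR 10111 = 01101
  pos 7: 11010 XOR 10111 = 01101
  pos 8: 11010 XOR 10111 = 01101
Remainder (last 4 bits) = 1101. This is the CRC / FCS.

1101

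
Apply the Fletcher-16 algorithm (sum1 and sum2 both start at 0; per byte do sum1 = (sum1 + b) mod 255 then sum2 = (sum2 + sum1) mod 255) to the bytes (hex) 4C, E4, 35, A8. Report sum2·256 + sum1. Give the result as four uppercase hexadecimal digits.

F20F

Running sums (mod 255):
  after byte 0 (4C): sum1=76, sum2=76
  after byte 1 (E4): sum1=49, sum2=125
  after byte 2 (35): sum1=102, sum2=227
  after byte 3 (A8): sum1=15, sum2=242
Checksum = sum2·256 + sum1 = 242·256 + 15 = 61967 = 0xF20F.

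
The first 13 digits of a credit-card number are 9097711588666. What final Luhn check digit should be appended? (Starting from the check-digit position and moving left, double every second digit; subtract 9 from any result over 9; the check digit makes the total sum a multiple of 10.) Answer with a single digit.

Partial digits right→left: 6 6 6 8 8 5 1 1 7 7 9 0 9
Double every second digit counting from the check-digit position (so the 1st, 3rd, 5th, ... of the partial from the right).
  doubled (with −9 where >9): 3 3 7 2 5 9 9 → sum 38
  kept as-is: 6 8 5 1 7 0 → sum 27
Total = 38 + 27 = 65.
Check digit = (10 − (65 mod 10)) mod 10 = 5.

5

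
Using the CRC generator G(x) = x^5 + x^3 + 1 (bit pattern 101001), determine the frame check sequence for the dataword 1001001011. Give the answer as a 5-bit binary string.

01101

Append 5 zeros: 100100101100000. Divide by 101001 (XOR where the leading bit is 1):
  pos 0: 100100 XOR 101001 = 001101
  pos 2: 110110 XOR 101001 = 011111
  pos 3: 111111 XOR 101001 = 010110
  pos 4: 101101 XOR 101001 = 000100
  pos 7: 100000 XOR 101001 = 001001
  pos 9: 100100 XOR 101001 = 001101
Remainder (last 5 bits) = 01101. This is the CRC / FCS.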